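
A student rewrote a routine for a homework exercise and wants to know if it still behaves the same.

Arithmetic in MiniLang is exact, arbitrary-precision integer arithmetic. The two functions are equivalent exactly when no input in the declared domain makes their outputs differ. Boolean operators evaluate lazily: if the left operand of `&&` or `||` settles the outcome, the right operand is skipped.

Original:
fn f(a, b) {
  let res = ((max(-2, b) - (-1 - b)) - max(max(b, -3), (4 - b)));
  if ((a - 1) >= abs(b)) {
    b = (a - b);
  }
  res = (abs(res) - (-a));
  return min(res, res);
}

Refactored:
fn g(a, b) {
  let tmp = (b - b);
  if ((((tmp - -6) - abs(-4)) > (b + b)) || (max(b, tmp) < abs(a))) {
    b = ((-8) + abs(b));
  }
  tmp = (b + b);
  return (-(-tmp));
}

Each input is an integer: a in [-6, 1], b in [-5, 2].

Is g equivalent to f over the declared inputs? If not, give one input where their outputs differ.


Consider the input a=-6, b=-5.
f: res becomes -15; next ((a - 1) >= abs(b)) evaluates to false; next res becomes 9; next final value 9
g: tmp becomes 0; next ((((tmp - -6) - abs(-4)) > (b + b)) || (max(b, tmp) < abs(a))) evaluates to true; next b becomes -3; next tmp becomes -6; next final value -6
9 against -6: the behavior changed.
verdict: not equivalent; witness: a=-6, b=-5


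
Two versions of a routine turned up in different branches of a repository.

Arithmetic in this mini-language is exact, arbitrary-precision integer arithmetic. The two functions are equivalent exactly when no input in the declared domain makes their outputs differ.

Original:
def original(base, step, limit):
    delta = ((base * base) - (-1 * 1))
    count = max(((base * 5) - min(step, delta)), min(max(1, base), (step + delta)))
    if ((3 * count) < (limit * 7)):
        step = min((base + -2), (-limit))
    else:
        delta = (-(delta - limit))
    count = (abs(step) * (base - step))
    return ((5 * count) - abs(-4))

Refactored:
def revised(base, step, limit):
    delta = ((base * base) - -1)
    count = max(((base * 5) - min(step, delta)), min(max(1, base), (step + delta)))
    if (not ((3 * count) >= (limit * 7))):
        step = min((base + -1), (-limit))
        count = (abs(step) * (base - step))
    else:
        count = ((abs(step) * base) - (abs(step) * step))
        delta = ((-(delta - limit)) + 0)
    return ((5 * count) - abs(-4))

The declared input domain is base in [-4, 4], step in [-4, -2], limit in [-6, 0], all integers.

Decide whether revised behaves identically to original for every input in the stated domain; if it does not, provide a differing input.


These are not equivalent — on base=-1, step=-4, limit=0 the outputs split (26 vs 6).
original: delta = 2; count = -1; ((3 * count) < (limit * 7)) -> true; step = -3; count = 6; return 26
revised: delta = 2; count = -1; (not ((3 * count) >= (limit * 7))) -> true; step = -2; count = 2; return 6
verdict: not equivalent; witness: base=-1, step=-4, limit=0


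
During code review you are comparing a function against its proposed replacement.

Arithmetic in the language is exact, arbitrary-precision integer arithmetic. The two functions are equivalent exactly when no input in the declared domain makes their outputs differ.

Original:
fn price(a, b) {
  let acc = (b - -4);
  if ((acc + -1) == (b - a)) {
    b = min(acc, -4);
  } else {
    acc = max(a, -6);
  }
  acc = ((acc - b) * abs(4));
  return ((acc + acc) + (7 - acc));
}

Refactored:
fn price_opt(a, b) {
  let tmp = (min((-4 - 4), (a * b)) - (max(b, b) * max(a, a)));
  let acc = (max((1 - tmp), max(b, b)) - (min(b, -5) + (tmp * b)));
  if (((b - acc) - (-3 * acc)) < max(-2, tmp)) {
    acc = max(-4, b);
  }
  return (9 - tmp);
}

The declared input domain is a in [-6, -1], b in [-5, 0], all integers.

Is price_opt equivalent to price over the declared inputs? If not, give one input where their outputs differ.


The rewrite breaks on a=-6, b=-5, where the results are 3 and 47.
price: acc becomes -1; next ((acc + -1) == (b - a)) evaluates to false; next acc becomes -6; next acc becomes -4; next final value 3
price_opt: tmp becomes -38; next acc becomes -146; next (((b - acc) - (-3 * acc)) < max(-2, tmp)) evaluates to true; next acc becomes -4; next final value 47
verdict: not equivalent; witness: a=-6, b=-5


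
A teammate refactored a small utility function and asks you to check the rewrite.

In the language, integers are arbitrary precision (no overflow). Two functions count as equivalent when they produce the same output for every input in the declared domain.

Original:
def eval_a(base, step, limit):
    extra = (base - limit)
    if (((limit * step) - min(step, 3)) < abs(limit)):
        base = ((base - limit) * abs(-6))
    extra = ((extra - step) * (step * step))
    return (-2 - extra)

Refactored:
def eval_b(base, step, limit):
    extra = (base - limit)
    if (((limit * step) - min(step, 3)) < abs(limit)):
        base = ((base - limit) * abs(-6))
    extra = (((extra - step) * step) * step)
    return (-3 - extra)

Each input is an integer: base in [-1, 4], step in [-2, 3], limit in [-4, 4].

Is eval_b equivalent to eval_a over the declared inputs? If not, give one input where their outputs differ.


Consider the input base=-1, step=-2, limit=-4.
eval_a: extra=3, then (((limit * step) - min(step, 3)) < abs(limit)) is false, then extra=20, then returns -22
eval_b: extra=3, then (((limit * step) - min(step, 3)) < abs(limit)) is false, then extra=20, then returns -23
-22 vs -23 — the two versions disagree here.
verdict: not equivalent; witness: base=-1, step=-2, limit=-4


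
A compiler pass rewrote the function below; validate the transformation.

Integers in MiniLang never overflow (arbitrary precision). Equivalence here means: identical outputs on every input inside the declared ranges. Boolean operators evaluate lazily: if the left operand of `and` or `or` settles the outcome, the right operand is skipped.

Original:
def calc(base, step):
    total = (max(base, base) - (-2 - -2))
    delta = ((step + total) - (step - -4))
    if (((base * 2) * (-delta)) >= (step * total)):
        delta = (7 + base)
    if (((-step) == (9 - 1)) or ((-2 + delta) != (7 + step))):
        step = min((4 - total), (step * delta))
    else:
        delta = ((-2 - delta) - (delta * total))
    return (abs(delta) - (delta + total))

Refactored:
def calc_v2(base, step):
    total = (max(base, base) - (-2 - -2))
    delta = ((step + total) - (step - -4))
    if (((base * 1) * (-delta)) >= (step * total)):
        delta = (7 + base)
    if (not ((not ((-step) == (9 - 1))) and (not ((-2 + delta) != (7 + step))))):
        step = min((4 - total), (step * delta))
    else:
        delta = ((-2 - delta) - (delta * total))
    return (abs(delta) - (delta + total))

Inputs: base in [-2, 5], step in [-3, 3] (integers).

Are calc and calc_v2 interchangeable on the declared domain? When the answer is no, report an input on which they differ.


The rewrite breaks on base=2, step=3, where the results are -2 and 2.
calc: total = 2; delta = -2; (((base * 2) * (-delta)) >= (step * total)) -> true; delta = 9; (((-step) == (9 - 1)) or ((-2 + delta) != (7 + step))) -> true; step = 2; return -2
calc_v2: total = 2; delta = -2; (((base * 1) * (-delta)) >= (step * total)) -> false; (not ((not ((-step) == (9 - 1))) and (not ((-2 + delta) != (7 + step))))) -> true; step = -6; return 2
verdict: not equivalent; witness: base=2, step=3


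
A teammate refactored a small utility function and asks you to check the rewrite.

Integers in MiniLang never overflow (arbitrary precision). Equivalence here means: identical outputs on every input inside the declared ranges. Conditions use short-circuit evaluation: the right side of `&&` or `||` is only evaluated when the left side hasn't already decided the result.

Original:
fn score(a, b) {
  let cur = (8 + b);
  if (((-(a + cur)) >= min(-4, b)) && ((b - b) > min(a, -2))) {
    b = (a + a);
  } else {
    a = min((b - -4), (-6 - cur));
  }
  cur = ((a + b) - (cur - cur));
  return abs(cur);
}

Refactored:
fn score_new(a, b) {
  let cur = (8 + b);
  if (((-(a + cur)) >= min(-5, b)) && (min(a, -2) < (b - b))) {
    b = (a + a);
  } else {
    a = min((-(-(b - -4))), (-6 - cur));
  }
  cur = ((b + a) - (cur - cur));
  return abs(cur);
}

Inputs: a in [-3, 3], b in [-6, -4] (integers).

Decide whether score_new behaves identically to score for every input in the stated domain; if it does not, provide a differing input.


On input a=1, b=-4, score returns 14 while score_new returns 3.
verdict: not equivalent; witness: a=1, b=-4


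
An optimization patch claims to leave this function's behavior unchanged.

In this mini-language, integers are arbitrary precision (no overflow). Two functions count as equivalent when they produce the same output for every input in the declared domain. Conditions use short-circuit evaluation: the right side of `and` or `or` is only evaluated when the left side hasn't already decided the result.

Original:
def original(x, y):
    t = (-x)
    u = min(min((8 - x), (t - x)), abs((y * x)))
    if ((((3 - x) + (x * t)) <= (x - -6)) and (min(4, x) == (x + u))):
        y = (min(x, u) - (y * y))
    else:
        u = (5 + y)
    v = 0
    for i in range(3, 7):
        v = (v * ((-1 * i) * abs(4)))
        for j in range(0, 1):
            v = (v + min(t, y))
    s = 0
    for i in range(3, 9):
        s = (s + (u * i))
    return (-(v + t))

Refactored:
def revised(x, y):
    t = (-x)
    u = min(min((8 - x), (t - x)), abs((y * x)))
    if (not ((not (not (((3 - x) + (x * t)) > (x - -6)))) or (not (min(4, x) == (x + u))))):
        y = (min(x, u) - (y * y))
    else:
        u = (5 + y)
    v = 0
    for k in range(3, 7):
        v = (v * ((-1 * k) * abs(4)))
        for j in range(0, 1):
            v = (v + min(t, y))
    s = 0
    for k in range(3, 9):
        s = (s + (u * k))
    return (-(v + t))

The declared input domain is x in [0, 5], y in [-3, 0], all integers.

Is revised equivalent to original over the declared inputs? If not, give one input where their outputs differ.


Although boolean connective usage differs, comparison usage differs, local variable names differ, 24/24 inputs agree.
verdict: equivalent


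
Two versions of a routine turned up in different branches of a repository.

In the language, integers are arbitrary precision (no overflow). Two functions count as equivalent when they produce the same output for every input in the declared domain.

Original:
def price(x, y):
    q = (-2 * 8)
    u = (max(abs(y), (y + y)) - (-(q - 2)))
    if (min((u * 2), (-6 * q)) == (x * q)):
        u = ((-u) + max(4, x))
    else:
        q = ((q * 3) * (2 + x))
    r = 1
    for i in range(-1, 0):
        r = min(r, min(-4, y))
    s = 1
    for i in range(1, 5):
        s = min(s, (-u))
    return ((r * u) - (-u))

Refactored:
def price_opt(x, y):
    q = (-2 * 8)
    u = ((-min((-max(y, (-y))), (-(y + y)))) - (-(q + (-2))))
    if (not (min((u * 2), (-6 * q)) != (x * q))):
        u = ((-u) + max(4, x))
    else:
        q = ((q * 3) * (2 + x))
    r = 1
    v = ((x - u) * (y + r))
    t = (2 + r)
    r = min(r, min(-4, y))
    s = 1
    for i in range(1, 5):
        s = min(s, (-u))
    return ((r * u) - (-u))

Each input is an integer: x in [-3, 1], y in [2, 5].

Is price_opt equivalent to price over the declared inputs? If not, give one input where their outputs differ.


This is a faithful refactor — comparison usage differs, plus loop structure differs, plus boolean connective usage differs, plus arithmetic usage differs, plus statement counts differ, plus constant usage differs, plus local variable names differ, plus min/max/abs usage differs, but the computed results match everywhere.
Spot check at x=-1, y=2 — price: q=-16, then u=-14, then (min((u * 2), (-6 * q)) == (x * q)) is false, then q=-48, then r=1, then (i=-1), then r=-4, then s=1, then (i=1), then s=1, then (i=2), then s=1, then (i=3), then s=1, then (i=4), then s=1, then returns 42. price_opt: q=-16, then u=-14, then (not (min((u * 2), (-6 * q)) != (x * q))) is false, then q=-48, then r=1, then v=39, then t=3, then r=-4, then s=1, then (i=1), then s=1, then (i=2), then s=1, then (i=3), then s=1, then (i=4), then s=1, then returns 42. Both give 42.
Across all 20 domain points the two functions coincide.
verdict: equivalent


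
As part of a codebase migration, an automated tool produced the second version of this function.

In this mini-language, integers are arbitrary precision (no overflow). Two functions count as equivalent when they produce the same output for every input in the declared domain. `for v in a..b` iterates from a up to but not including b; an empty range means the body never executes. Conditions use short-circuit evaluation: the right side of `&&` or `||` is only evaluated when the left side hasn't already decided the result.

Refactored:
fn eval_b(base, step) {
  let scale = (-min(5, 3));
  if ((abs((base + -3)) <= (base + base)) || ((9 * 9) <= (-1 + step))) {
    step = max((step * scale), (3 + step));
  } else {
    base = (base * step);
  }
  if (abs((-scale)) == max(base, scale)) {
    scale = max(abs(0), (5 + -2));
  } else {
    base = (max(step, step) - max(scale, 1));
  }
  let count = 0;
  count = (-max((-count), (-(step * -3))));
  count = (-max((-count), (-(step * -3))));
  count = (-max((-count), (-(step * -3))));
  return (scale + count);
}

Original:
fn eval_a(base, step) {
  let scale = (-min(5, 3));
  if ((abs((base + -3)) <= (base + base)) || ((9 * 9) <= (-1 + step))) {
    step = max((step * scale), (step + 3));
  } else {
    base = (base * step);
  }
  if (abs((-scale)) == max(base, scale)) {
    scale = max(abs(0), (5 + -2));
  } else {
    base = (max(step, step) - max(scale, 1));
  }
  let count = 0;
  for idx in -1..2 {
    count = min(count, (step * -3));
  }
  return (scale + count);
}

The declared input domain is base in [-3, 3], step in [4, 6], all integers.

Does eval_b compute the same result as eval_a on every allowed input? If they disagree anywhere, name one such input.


The two are interchangeable: arithmetic usage differs; and constant usage differs; and local variable names differ; and loop structure differs; and statement counts differ; and min/max/abs usage differs, and every declared input agrees.
One worked example (base=2, step=6) — eval_a: scale := -3 | ((abs((base + -3)) <= (base + base)) || ((9 * 9) <= (-1 + step))): true | step := 9 | (abs((-scale)) == max(base, scale)): false | base := 8 | count := 0 | iter idx=-1: | count := -27 | iter idx=0: | count := -27 | iter idx=1: | count := -27 | result -30; eval_b: scale := -3 | ((abs((base + -3)) <= (base + base)) || ((9 * 9) <= (-1 + step))): true | step := 9 | (abs((-scale)) == max(base, scale)): false | base := 8 | count := 0 | count := -27 | count := -27 | count := -27 | result -30; agreement on -30.
Across all 21 domain points the two functions coincide.
verdict: equivalent


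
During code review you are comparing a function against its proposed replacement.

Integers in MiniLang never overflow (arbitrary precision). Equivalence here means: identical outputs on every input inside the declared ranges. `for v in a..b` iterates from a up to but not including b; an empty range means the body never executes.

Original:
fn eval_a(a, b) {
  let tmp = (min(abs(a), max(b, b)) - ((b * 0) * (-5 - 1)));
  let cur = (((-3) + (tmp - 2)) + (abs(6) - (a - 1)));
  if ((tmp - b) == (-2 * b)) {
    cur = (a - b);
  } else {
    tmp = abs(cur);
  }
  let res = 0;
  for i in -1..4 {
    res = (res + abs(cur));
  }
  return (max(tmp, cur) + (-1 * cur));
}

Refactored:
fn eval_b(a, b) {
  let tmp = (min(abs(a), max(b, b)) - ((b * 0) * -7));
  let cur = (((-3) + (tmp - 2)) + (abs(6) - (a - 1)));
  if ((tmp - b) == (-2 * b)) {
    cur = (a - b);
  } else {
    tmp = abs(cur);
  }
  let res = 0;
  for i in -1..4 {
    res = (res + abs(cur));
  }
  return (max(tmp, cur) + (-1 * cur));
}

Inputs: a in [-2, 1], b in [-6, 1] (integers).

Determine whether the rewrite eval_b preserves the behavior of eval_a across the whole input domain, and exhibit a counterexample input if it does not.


There is a behavioral-looking edit here, yet the outcome never shifts on this domain.
One worked example (a=-2, b=-1) — eval_a: tmp := -1 | cur := 3 | ((tmp - b) == (-2 * b)): false | tmp := 3 | res := 0 | iter i=-1: | res := 3 | iter i=0: | res := 6 | iter i=1: | res := 9 | iter i=2: | res := 12 | iter i=3: | res := 15 | result 0; eval_b: tmp := -1 | cur := 3 | ((tmp - b) == (-2 * b)): false | tmp := 3 | res := 0 | iter i=-1: | res := 3 | iter i=0: | res := 6 | iter i=1: | res := 9 | iter i=2: | res := 12 | iter i=3: | res := 15 | result 0; agreement on 0.
Sweeping the whole domain (32 inputs) finds no disagreement.
verdict: equivalent


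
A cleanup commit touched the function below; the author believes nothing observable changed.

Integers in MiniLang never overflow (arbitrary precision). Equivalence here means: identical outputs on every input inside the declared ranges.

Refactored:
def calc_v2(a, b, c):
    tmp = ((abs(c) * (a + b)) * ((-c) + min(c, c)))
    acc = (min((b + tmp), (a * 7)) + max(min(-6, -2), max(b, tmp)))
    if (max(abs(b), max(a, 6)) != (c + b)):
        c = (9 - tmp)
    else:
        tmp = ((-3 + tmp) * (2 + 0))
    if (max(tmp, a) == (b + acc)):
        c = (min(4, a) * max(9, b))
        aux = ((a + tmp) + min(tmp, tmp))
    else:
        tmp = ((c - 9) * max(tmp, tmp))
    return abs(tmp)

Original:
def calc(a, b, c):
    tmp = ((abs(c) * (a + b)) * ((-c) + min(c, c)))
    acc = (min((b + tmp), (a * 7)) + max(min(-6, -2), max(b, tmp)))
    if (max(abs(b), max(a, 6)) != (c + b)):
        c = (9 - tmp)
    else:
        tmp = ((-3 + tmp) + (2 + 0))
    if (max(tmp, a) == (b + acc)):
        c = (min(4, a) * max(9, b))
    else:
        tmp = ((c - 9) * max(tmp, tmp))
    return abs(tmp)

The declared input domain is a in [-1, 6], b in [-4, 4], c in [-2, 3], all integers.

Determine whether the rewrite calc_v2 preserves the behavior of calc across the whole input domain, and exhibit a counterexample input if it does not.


These are not equivalent — on a=-1, b=3, c=3 the outputs split (1 vs 6).
calc: tmp=0, then acc=-4, then (max(abs(b), max(a, 6)) != (c + b)) is false, then tmp=-1, then (max(tmp, a) == (b + acc)) is true, then c=-9, then returns 1
calc_v2: tmp=0, then acc=-4, then (max(abs(b), max(a, 6)) != (c + b)) is false, then tmp=-6, then (max(tmp, a) == (b + acc)) is true, then c=-9, then aux=-13, then returns 6
verdict: not equivalent; witness: a=-1, b=3, c=3


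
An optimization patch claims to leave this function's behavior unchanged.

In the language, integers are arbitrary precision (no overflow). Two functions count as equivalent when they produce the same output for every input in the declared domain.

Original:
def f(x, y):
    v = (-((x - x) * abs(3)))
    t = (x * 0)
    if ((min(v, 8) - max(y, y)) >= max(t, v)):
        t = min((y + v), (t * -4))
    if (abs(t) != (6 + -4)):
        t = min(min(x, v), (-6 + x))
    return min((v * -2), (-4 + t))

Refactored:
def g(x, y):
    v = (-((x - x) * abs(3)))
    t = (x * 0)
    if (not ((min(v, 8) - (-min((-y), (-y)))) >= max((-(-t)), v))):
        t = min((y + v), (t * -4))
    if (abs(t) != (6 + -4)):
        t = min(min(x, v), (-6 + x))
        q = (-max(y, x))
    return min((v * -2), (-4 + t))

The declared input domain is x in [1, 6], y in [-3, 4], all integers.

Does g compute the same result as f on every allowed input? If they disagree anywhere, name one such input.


Try x=1, y=-2.
f: v := 0 | t := 0 | ((min(v, 8) - max(y, y)) >= max(t, v)): true | t := -2 | (abs(t) != (6 + -4)): false | result -6
g: v := 0 | t := 0 | (not ((min(v, 8) - (-min((-y), (-y)))) >= max((-(-t)), v))): false | (abs(t) != (6 + -4)): true | t := -5 | q := -1 | result -9
-6 != -9, so the rewrite changes behavior.
verdict: not equivalent; witness: x=1, y=-2


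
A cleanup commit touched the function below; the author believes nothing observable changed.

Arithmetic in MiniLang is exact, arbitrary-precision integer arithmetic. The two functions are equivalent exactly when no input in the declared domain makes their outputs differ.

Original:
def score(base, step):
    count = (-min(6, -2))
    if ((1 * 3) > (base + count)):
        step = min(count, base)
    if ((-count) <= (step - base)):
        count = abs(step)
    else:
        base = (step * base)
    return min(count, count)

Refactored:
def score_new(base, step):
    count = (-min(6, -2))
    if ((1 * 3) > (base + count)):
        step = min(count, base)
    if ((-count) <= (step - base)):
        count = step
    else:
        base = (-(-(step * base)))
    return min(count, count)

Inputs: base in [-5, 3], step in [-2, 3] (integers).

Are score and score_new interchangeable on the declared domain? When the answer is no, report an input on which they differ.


Not equivalent: base=-5, step=-2 separates them (5 vs -5).
score: count becomes 2; next ((1 * 3) > (base + count)) evaluates to true; next step becomes -5; next ((-count) <= (step - base)) evaluates to true; next count becomes 5; next final value 5
score_new: count becomes 2; next ((1 * 3) > (base + count)) evaluates to true; next step becomes -5; next ((-count) <= (step - base)) evaluates to true; next count becomes -5; next final value -5
verdict: not equivalent; witness: base=-5, step=-2


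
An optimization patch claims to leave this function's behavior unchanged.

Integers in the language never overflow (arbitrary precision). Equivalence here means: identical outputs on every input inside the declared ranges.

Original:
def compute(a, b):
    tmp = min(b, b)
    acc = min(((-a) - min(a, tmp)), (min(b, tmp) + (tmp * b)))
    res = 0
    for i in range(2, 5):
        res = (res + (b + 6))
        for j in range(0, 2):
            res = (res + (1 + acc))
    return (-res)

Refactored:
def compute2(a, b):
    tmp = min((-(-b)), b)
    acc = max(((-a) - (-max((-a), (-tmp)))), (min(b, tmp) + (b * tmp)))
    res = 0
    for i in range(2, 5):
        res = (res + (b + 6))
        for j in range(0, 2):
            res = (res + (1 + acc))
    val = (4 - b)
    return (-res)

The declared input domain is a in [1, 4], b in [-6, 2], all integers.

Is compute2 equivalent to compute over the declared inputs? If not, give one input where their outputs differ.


Not equivalent: a=1, b=-6 separates them (-36 vs -186).
compute: tmp becomes -6; next acc becomes 5; next res becomes 0; next at i=2:; next res becomes 0; next at j=0:; next res becomes 6; next at j=1:; next res becomes 12; next at i=3:; next res becomes 12; next at j=0:; next res becomes 18; next at j=1:; next res becomes 24; next at i=4:; next res becomes 24; next at j=0:; next res becomes 30; next at j=1:; next res becomes 36; next final value -36
compute2: tmp becomes -6; next acc becomes 30; next res becomes 0; next at i=2:; next res becomes 0; next at j=0:; next res becomes 31; next at j=1:; next res becomes 62; next at i=3:; next res becomes 62; next at j=0:; next res becomes 93; next at j=1:; next res becomes 124; next at i=4:; next res becomes 124; next at j=0:; next res becomes 155; next at j=1:; next res becomes 186; next val becomes 10; next final value -186
verdict: not equivalent; witness: a=1, b=-6


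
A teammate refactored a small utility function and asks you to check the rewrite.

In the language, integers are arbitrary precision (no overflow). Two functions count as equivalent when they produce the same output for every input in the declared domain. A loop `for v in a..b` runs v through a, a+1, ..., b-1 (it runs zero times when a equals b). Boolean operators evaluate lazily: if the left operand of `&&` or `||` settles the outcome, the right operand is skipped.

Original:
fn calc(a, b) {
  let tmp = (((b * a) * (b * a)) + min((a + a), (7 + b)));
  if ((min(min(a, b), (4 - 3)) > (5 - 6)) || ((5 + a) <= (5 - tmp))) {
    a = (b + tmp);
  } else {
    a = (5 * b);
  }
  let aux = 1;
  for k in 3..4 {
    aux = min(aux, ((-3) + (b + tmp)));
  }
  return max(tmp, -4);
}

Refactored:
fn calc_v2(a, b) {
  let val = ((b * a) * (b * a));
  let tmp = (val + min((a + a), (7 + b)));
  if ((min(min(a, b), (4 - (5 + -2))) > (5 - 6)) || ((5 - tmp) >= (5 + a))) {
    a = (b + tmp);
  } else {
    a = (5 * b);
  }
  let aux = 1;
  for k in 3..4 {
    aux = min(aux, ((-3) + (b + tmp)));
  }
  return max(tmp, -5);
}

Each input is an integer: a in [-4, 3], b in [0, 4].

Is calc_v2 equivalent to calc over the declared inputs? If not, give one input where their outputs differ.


Evaluate both at a=-4, b=0.
calc: tmp = -8; ((min(min(a, b), (4 - 3)) > (5 - 6)) || ((5 + a) <= (5 - tmp))) -> true; a = -8; aux = 1; [k=3]; aux = -11; return -4
calc_v2: val = 0; tmp = -8; ((min(min(a, b), (4 - (5 + -2))) > (5 - 6)) || ((5 - tmp) >= (5 + a))) -> true; a = -8; aux = 1; [k=3]; aux = -11; return -5
-4 and -5 differ, so these are not the same function on this domain.
verdict: not equivalent; witness: a=-4, b=0


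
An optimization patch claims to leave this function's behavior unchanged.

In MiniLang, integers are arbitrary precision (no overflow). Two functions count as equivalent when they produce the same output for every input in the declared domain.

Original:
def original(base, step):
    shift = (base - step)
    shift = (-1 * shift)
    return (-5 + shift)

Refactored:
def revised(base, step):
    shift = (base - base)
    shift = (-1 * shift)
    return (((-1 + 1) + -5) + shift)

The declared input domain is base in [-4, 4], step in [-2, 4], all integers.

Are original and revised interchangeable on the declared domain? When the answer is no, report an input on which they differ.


There is a counterexample at base=-4, step=-2: -3 on one side, -5 on the other.
original: shift = -2; shift = 2; return -3
revised: shift = 0; shift = 0; return -5
verdict: not equivalent; witness: base=-4, step=-2


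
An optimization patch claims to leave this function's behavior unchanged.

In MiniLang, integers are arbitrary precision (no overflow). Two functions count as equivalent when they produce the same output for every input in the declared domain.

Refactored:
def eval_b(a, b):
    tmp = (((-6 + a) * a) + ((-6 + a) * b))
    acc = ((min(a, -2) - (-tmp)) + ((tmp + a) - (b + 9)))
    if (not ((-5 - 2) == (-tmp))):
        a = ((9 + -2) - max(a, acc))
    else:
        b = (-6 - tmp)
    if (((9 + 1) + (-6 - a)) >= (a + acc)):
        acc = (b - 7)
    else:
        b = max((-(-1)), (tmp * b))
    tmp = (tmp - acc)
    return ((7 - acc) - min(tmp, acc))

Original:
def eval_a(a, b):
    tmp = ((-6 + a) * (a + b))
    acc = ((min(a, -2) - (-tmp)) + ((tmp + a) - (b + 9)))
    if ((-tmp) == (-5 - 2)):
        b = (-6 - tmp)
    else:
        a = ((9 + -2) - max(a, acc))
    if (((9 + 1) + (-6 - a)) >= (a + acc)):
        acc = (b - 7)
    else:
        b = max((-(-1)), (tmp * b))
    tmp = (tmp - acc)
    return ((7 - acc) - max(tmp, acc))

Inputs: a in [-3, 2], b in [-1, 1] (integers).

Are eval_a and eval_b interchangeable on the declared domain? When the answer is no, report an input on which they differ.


Consider the input a=-3, b=-1.
eval_a: tmp=36, then acc=58, then ((-tmp) == (-5 - 2)) is false, then a=-51, then (((9 + 1) + (-6 - a)) >= (a + acc)) is true, then acc=-8, then tmp=44, then returns -29
eval_b: tmp=36, then acc=58, then (not ((-5 - 2) == (-tmp))) is true, then a=-51, then (((9 + 1) + (-6 - a)) >= (a + acc)) is true, then acc=-8, then tmp=44, then returns 23
-29 against 23: the behavior changed.
verdict: not equivalent; witness: a=-3, b=-1


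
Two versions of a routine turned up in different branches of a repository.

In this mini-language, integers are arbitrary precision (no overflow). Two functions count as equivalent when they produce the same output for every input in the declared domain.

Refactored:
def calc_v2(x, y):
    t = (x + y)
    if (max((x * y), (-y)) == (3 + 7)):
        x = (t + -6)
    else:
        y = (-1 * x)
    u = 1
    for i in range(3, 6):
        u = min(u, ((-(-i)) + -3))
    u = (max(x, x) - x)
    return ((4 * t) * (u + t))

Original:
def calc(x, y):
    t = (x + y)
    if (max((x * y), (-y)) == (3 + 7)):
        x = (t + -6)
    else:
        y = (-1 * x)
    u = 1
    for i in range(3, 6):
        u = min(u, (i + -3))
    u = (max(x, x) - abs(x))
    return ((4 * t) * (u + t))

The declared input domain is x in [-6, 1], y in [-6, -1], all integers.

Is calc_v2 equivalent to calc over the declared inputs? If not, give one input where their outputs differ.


There is a counterexample at x=-6, y=-6: 1152 on one side, 576 on the other.
calc: t=-12, then (max((x * y), (-y)) == (3 + 7)) is false, then y=6, then u=1, then (i=3), then u=0, then (i=4), then u=0, then (i=5), then u=0, then u=-12, then returns 1152
calc_v2: t=-12, then (max((x * y), (-y)) == (3 + 7)) is false, then y=6, then u=1, then (i=3), then u=0, then (i=4), then u=0, then (i=5), then u=0, then u=0, then returns 576
verdict: not equivalent; witness: x=-6, y=-6


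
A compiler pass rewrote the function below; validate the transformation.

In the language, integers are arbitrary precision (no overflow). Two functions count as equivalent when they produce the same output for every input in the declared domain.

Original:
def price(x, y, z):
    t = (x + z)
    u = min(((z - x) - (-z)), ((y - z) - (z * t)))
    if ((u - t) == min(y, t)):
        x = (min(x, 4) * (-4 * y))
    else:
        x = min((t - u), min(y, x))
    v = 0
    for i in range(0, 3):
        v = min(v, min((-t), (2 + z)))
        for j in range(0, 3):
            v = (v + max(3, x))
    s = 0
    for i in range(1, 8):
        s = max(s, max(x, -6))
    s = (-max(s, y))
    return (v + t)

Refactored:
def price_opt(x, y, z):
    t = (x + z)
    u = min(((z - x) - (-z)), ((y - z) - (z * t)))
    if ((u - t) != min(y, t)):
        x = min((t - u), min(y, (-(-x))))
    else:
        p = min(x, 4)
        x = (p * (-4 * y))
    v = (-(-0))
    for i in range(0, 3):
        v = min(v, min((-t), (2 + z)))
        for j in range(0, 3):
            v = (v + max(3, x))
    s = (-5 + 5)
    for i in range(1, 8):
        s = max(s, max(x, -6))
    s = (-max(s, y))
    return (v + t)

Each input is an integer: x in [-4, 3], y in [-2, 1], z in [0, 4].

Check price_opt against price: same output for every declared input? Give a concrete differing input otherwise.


Behavior is preserved: although comparison usage differs, local variable names differ, constant usage differs, arithmetic usage differs, statement counts differ, the outputs never diverge.
As a probe, take x=1, y=-1, z=0: price runs t := 1 | u := -1 | ((u - t) == min(y, t)): false | x := -1 | v := 0 | iter i=0: | v := -1 | iter j=0: | v := 2 | iter j=1: | v := 5 | iter j=2: | v := 8 | iter i=1: | v := -1 | iter j=0: | v := 2 | iter j=1: | v := 5 | iter j=2: | v := 8 | iter i=2: | v := -1 | iter j=0: | v := 2 | iter j=1: | v := 5 | iter j=2: | v := 8 | s := 0 | iter i=1: | s := 0 | iter i=2: | s := 0 | iter i=3: | s := 0 | iter i=4: | s := 0 | iter i=5: | s := 0 | iter i=6: | s := 0 | iter i=7: | s := 0 | s := 0 | result 9; price_opt runs t := 1 | u := -1 | ((u - t) != min(y, t)): true | x := -1 | v := 0 | iter i=0: | v := -1 | iter j=0: | v := 2 | iter j=1: | v := 5 | iter j=2: | v := 8 | iter i=1: | v := -1 | iter j=0: | v := 2 | iter j=1: | v := 5 | iter j=2: | v := 8 | iter i=2: | v := -1 | iter j=0: | v := 2 | iter j=1: | v := 5 | iter j=2: | v := 8 | s := 0 | iter i=1: | s := 0 | iter i=2: | s := 0 | iter i=3: | s := 0 | iter i=4: | s := 0 | iter i=5: | s := 0 | iter i=6: | s := 0 | iter i=7: | s := 0 | s := 0 | result 9; both end at 9.
Every one of the 160 inputs gives matching results.
verdict: equivalent


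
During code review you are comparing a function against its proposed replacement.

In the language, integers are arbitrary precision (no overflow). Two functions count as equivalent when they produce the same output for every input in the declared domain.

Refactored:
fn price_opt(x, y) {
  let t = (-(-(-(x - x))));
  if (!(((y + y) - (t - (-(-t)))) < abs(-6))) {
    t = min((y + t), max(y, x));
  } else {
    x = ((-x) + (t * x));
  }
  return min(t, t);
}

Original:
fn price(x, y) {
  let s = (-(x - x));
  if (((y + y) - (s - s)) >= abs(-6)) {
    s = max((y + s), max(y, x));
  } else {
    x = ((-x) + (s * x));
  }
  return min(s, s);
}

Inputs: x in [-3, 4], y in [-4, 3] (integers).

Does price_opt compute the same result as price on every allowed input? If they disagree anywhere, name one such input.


The rewrite breaks on x=4, y=3, where the results are 4 and 3.
price: s = 0; (((y + y) - (s - s)) >= abs(-6)) -> true; s = 4; return 4
price_opt: t = 0; (!(((y + y) - (t - (-(-t)))) < abs(-6))) -> true; t = 3; return 3
verdict: not equivalent; witness: x=4, y=3


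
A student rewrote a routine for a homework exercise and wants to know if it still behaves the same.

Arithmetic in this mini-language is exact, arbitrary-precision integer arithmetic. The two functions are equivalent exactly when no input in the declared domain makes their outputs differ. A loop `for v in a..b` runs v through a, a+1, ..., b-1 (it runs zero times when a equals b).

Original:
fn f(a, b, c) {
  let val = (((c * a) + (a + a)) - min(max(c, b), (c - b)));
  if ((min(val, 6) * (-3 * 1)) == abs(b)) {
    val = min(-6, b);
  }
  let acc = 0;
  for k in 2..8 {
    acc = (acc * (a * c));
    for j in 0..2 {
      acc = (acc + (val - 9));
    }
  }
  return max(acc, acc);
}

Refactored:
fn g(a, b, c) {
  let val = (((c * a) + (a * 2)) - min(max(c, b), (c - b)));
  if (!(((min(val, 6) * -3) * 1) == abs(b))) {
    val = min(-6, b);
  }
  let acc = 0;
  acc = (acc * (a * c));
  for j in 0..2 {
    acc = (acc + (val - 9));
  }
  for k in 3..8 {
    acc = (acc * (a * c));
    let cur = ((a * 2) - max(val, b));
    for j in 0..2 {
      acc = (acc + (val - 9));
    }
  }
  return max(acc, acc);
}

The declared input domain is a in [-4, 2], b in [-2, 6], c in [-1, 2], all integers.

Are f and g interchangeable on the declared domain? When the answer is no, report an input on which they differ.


Take a=-4, b=-2, c=-1.
f: val=-3, then ((min(val, 6) * (-3 * 1)) == abs(b)) is false, then acc=0, then (k=2), then acc=0, then (j=0), then acc=-12, then (j=1), then acc=-24, then (k=3), then acc=-96, then (j=0), then acc=-108, then (j=1), then acc=-120, then (k=4), then acc=-480, then (j=0), then acc=-492, then (j=1), then acc=-504, then (k=5), then acc=-2016, then (j=0), then acc=-2028, then (j=1), then acc=-2040, then (k=6), then acc=-8160, then (j=0), then acc=-8172, then (j=1), then acc=-8184, then (k=7), then acc=-32736, then (j=0), then acc=-32748, then (j=1), then acc=-32760, then returns -32760
g: val=-3, then (!(((min(val, 6) * -3) * 1) == abs(b))) is true, then val=-6, then acc=0, then acc=0, then (j=0), then acc=-15, then (j=1), then acc=-30, then (k=3), then acc=-120, then cur=-6, then (j=0), then acc=-135, then (j=1), then acc=-150, then (k=4), then acc=-600, then cur=-6, then (j=0), then acc=-615, then (j=1), then acc=-630, then (k=5), then acc=-2520, then cur=-6, then (j=0), then acc=-2535, then (j=1), then acc=-2550, then (k=6), then acc=-10200, then cur=-6, then (j=0), then acc=-10215, then (j=1), then acc=-10230, then (k=7), then acc=-40920, then cur=-6, then (j=0), then acc=-40935, then (j=1), then acc=-40950, then returns -40950
-32760 != -40950, so the rewrite changes behavior.
verdict: not equivalent; witness: a=-4, b=-2, c=-1


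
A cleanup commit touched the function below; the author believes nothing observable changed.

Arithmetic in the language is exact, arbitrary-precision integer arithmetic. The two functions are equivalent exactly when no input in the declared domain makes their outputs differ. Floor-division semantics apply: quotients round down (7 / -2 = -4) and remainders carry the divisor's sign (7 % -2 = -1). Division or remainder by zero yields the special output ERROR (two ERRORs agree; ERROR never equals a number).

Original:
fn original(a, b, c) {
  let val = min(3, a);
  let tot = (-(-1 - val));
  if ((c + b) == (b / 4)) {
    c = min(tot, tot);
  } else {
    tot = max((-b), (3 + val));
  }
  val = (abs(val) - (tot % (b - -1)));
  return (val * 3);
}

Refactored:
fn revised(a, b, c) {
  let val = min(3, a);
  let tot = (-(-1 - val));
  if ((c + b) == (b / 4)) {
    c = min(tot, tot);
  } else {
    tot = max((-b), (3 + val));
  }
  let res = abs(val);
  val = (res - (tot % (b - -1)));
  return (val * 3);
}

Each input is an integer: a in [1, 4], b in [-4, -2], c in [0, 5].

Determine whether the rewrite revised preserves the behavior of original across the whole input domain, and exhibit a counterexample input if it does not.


Equivalent — the differences include local variable names differ, statement counts differ, yet no declared input distinguishes the two.
Spot check at a=1, b=-4, c=5 — original: val := 1 | tot := 2 | ((c + b) == (b / 4)): false | tot := 4 | val := 3 | result 9. revised: val := 1 | tot := 2 | ((c + b) == (b / 4)): false | tot := 4 | res := 1 | val := 3 | result 9. Both give 9.
Sweeping the whole domain (72 inputs) finds no disagreement.
verdict: equivalent


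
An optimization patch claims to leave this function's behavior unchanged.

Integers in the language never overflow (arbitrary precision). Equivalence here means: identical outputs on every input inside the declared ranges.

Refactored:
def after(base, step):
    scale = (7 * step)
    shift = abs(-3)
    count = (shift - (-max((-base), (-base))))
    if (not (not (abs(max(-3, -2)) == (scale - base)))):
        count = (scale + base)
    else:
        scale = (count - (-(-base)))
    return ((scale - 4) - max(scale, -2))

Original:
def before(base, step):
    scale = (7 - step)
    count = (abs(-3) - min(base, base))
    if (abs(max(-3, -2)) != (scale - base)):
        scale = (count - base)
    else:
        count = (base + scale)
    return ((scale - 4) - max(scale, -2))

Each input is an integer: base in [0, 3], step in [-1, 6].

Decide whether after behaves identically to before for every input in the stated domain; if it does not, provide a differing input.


Consider the input base=3, step=2.
before: scale=5, then count=0, then (abs(max(-3, -2)) != (scale - base)) is false, then count=8, then returns -4
after: scale=14, then shift=3, then count=0, then (not (not (abs(max(-3, -2)) == (scale - base)))) is false, then scale=-3, then returns -5
-4 vs -5 — the two versions disagree here.
verdict: not equivalent; witness: base=3, step=2


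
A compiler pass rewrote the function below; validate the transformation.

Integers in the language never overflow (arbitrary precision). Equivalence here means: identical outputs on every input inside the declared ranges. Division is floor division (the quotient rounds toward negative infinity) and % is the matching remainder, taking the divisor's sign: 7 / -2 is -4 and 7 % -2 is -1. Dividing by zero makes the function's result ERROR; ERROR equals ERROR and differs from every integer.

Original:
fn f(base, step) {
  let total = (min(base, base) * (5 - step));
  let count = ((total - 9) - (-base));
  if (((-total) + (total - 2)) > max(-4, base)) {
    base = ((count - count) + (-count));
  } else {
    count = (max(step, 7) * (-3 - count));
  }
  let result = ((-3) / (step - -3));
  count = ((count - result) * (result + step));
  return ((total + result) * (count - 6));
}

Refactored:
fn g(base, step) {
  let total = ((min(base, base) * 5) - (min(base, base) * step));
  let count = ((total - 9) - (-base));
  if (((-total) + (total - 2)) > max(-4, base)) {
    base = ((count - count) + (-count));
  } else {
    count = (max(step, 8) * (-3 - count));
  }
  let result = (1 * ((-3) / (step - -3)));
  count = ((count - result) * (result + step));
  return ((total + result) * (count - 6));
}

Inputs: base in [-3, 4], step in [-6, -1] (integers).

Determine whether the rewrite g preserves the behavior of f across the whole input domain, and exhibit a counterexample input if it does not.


The rewrite breaks on base=-2, step=-6, where the results are 22071 and 25221.
f: total = -22; count = -33; (((-total) + (total - 2)) > max(-4, base)) -> false; count = 210; result = 1; count = -1045; return 22071
g: total = -22; count = -33; (((-total) + (total - 2)) > max(-4, base)) -> false; count = 240; result = 1; count = -1195; return 25221
verdict: not equivalent; witness: base=-2, step=-6


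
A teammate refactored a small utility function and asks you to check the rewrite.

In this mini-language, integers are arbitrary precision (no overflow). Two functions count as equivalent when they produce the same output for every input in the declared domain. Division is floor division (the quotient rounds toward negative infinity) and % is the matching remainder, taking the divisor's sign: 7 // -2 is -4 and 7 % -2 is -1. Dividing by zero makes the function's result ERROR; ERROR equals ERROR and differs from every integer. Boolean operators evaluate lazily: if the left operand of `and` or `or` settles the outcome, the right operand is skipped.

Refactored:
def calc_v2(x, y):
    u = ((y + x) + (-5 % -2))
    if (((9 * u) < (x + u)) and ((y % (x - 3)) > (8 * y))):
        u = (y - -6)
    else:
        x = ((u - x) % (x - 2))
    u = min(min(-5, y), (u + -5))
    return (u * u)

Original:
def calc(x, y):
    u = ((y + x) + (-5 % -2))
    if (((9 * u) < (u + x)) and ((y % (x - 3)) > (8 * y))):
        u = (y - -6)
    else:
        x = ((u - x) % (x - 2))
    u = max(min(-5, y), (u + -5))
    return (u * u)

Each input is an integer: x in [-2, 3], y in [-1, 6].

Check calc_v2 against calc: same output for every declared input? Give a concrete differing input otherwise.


Consider the input x=-2, y=-1.
calc: u becomes -4; next (((9 * u) < (u + x)) and ((y % (x - 3)) > (8 * y))) evaluates to true; next u becomes 5; next u becomes 0; next final value 0
calc_v2: u becomes -4; next (((9 * u) < (x + u)) and ((y % (x - 3)) > (8 * y))) evaluates to true; next u becomes 5; next u becomes -5; next final value 25
0 != 25, so the rewrite changes behavior.
verdict: not equivalent; witness: x=-2, y=-1
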